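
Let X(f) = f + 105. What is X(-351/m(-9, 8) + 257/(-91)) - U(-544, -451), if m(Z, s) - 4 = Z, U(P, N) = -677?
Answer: 386466/455 ≈ 849.38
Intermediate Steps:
m(Z, s) = 4 + Z
X(f) = 105 + f
X(-351/m(-9, 8) + 257/(-91)) - U(-544, -451) = (105 + (-351/(4 - 9) + 257/(-91))) - 1*(-677) = (105 + (-351/(-5) + 257*(-1/91))) + 677 = (105 + (-351*(-⅕) - 257/91)) + 677 = (105 + (351/5 - 257/91)) + 677 = (105 + 30656/455) + 677 = 78431/455 + 677 = 386466/455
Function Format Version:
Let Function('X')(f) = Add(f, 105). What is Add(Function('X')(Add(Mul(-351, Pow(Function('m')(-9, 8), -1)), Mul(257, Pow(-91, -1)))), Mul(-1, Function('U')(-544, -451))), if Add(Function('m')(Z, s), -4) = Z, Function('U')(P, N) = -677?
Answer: Rational(386466, 455) ≈ 849.38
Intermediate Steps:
Function('m')(Z, s) = Add(4, Z)
Function('X')(f) = Add(105, f)
Add(Function('X')(Add(Mul(-351, Pow(Function('m')(-9, 8), -1)), Mul(257, Pow(-91, -1)))), Mul(-1, Function('U')(-544, -451))) = Add(Add(105, Add(Mul(-351, Pow(Add(4, -9), -1)), Mul(257, Pow(-91, -1)))), Mul(-1, -677)) = Add(Add(105, Add(Mul(-351, Pow(-5, -1)), Mul(257, Rational(-1, 91)))), 677) = Add(Add(105, Add(Mul(-351, Rational(-1, 5)), Rational(-257, 91))), 677) = Add(Add(105, Add(Rational(351, 5), Rational(-257, 91))), 677) = Add(Add(105, Rational(30656, 455)), 677) = Add(Rational(78431, 455), 677) = Rational(386466, 455)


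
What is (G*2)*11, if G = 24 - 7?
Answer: 374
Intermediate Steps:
G = 17
(G*2)*11 = (17*2)*11 = 34*11 = 374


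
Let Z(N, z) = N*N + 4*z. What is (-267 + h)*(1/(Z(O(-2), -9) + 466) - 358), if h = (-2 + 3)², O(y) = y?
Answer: 2952049/31 ≈ 95227.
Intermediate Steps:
Z(N, z) = N² + 4*z
h = 1 (h = 1² = 1)
(-267 + h)*(1/(Z(O(-2), -9) + 466) - 358) = (-267 + 1)*(1/(((-2)² + 4*(-9)) + 466) - 358) = -266*(1/((4 - 36) + 466) - 358) = -266*(1/(-32 + 466) - 358) = -266*(1/434 - 358) = -266*(-155371/434) = 2952049/31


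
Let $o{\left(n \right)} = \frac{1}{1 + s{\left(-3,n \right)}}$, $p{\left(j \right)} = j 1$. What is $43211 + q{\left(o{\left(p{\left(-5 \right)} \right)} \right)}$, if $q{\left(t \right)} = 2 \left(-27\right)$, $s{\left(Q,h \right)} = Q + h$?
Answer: $43157$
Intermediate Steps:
$p{\left(j \right)} = j$
$o{\left(n \right)} = \frac{1}{-2 + n}$ ($o{\left(n \right)} = \frac{1}{1 + \left(-3 + n\right)} = \frac{1}{-2 + n}$)
$q{\left(t \right)} = -54$
$43211 + q{\left(o{\left(p{\left(-5 \right)} \right)} \right)} = 43211 - 54 = 43157$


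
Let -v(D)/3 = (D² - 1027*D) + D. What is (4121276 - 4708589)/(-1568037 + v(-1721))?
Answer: 195771/5250266 ≈ 0.037288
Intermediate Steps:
v(D) = -3*D² + 3078*D (v(D) = -3*((D² - 1027*D) + D) = -3*(D² - 1026*D) = -3*D² + 3078*D)
(4121276 - 4708589)/(-1568037 + v(-1721)) = (4121276 - 4708589)/(-1568037 + 3*(-1721)*(1026 - 1*(-1721))) = -587313/(-1568037 + 3*(-1721)*(1026 + 1721)) = -587313/(-1568037 + 3*(-1721)*2747) = -587313/(-1568037 - 14182761) = -587313/(-15750798) = -587313*(-1/15750798) = 195771/5250266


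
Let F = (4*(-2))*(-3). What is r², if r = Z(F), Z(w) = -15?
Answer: 225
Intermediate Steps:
F = 24 (F = -8*(-3) = 24)
r = -15
r² = (-15)² = 225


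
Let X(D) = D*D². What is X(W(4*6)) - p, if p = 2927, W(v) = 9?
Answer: -2198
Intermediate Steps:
X(D) = D³
X(W(4*6)) - p = 9³ - 1*2927 = 729 - 2927 = -2198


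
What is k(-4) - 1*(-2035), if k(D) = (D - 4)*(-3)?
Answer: 2059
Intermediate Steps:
k(D) = 12 - 3*D (k(D) = (-4 + D)*(-3) = 12 - 3*D)
k(-4) - 1*(-2035) = (12 - 3*(-4)) - 1*(-2035) = (12 + 12) + 2035 = 24 + 2035 = 2059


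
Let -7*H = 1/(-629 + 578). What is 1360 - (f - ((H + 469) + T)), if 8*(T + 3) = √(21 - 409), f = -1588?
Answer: 1218799/357 + I*√97/4 ≈ 3414.0 + 2.4622*I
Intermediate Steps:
H = 1/357 (H = -1/(7*(-629 + 578)) = -⅐/(-51) = -⅐*(-1/51) = 1/357 ≈ 0.0028011)
T = -3 + I*√97/4 (T = -3 + √(21 - 409)/8 = -3 + √(-388)/8 = -3 + (2*I*√97)/8 = -3 + I*√97/4 ≈ -3.0 + 2.4622*I)
1360 - (f - ((H + 469) + T)) = 1360 - (-1588 - ((1/357 + 469) + (-3 + I*√97/4))) = 1360 - (-1588 - (167434/357 + (-3 + I*√97/4))) = 1360 - (-1588 - (166363/357 + I*√97/4)) = 1360 - (-1588 + (-166363/357 - I*√97/4)) = 1360 - (-733279/357 - I*√97/4) = 1360 + (733279/357 + I*√97/4) = 1218799/357 + I*√97/4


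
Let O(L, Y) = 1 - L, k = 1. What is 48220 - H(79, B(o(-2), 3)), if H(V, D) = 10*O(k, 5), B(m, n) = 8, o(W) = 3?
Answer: 48220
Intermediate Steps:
H(V, D) = 0 (H(V, D) = 10*(1 - 1*1) = 10*(1 - 1) = 10*0 = 0)
48220 - H(79, B(o(-2), 3)) = 48220 - 1*0 = 48220 + 0 = 48220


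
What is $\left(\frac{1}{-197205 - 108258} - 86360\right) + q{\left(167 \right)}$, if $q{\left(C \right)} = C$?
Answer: $- \frac{26328772360}{305463} \approx -86193.0$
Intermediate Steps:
$\left(\frac{1}{-197205 - 108258} - 86360\right) + q{\left(167 \right)} = \left(\frac{1}{-197205 - 108258} - 86360\right) + 167 = \left(\frac{1}{-305463} - 86360\right) + 167 = \left(- \frac{1}{305463} - 86360\right) + 167 = - \frac{26379784681}{305463} + 167 = - \frac{26328772360}{305463}$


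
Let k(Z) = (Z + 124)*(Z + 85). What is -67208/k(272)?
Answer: -16802/35343 ≈ -0.47540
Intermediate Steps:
k(Z) = (85 + Z)*(124 + Z) (k(Z) = (124 + Z)*(85 + Z) = (85 + Z)*(124 + Z))
-67208/k(272) = -67208/(10540 + 272² + 209*272) = -67208/(10540 + 73984 + 56848) = -67208/141372 = -67208*1/141372 = -16802/35343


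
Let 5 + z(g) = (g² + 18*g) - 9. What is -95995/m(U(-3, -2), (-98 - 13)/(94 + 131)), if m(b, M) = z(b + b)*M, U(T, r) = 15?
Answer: 7199625/52762 ≈ 136.45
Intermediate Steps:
z(g) = -14 + g² + 18*g (z(g) = -5 + ((g² + 18*g) - 9) = -5 + (-9 + g² + 18*g) = -14 + g² + 18*g)
m(b, M) = M*(-14 + 4*b² + 36*b) (m(b, M) = (-14 + (b + b)² + 18*(b + b))*M = (-14 + (2*b)² + 18*(2*b))*M = (-14 + 4*b² + 36*b)*M = M*(-14 + 4*b² + 36*b))
-95995/m(U(-3, -2), (-98 - 13)/(94 + 131)) = -95995*(94 + 131)/(2*(-98 - 13)*(-7 + 2*15² + 18*15)) = -95995*(-75/(74*(-7 + 2*225 + 270))) = -95995*(-75/(74*(-7 + 450 + 270))) = -95995/(2*(-37/75)*713) = -95995/(-52762/75) = -95995*(-75/52762) = 7199625/52762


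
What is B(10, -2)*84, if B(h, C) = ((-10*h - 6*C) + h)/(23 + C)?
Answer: -312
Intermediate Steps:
B(h, C) = (-9*h - 6*C)/(23 + C)
B(10, -2)*84 = (3*(-3*10 - 2*(-2))/(23 - 2))*84 = (3*(-30 + 4)/21)*84 = (3*(1/21)*(-26))*84 = -26/7*84 = -312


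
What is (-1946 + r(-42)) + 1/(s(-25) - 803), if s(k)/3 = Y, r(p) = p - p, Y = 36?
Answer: -1352471/695 ≈ -1946.0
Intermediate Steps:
r(p) = 0
s(k) = 108 (s(k) = 3*36 = 108)
(-1946 + r(-42)) + 1/(s(-25) - 803) = (-1946 + 0) + 1/(108 - 803) = -1946 + 1/(-695) = -1946 - 1/695 = -1352471/695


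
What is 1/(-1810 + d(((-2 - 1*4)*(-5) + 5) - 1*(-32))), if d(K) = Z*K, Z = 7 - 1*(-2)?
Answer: -1/1207 ≈ -0.00082850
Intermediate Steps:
Z = 9 (Z = 7 + 2 = 9)
d(K) = 9*K
1/(-1810 + d(((-2 - 1*4)*(-5) + 5) - 1*(-32))) = 1/(-1810 + 9*(((-2 - 1*4)*(-5) + 5) - 1*(-32))) = 1/(-1810 + 9*(((-2 - 4)*(-5) + 5) + 32)) = 1/(-1810 + 9*((-6*(-5) + 5) + 32)) = 1/(-1810 + 9*((30 + 5) + 32)) = 1/(-1810 + 9*(35 + 32)) = 1/(-1810 + 9*67) = 1/(-1810 + 603) = 1/(-1207) = -1/1207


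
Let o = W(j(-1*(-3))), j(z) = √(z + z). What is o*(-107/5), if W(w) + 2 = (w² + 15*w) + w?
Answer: -428/5 - 1712*√6/5 ≈ -924.31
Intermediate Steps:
j(z) = √2*√z (j(z) = √(2*z) = √2*√z)
W(w) = -2 + w² + 16*w (W(w) = -2 + ((w² + 15*w) + w) = -2 + (w² + 16*w) = -2 + w² + 16*w)
o = 4 + 16*√6 (o = -2 + (√2*√(-1*(-3)))² + 16*(√2*√(-1*(-3))) = -2 + (√2*√3)² + 16*(√2*√3) = -2 + (√6)² + 16*√6 = -2 + 6 + 16*√6 = 4 + 16*√6 ≈ 43.192)
o*(-107/5) = (4 + 16*√6)*(-107/5) = -428/5 - 1712*√6/5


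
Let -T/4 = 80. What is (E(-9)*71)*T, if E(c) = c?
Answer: 204480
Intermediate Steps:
T = -320 (T = -4*80 = -320)
(E(-9)*71)*T = -9*71*(-320) = -639*(-320) = 204480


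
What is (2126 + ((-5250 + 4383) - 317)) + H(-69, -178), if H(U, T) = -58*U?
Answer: 4944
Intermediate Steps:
(2126 + ((-5250 + 4383) - 317)) + H(-69, -178) = (2126 + ((-5250 + 4383) - 317)) - 58*(-69) = (2126 + (-867 - 317)) + 4002 = (2126 - 1184) + 4002 = 942 + 4002 = 4944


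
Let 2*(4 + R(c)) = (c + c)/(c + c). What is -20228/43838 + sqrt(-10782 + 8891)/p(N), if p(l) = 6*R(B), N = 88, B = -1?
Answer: -10114/21919 - I*sqrt(1891)/21 ≈ -0.46143 - 2.0707*I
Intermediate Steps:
R(c) = -7/2 (R(c) = -4 + ((c + c)/(c + c))/2 = -4 + ((2*c)/((2*c)))/2 = -4 + ((2*c)*(1/(2*c)))/2 = -4 + (1/2)*1 = -4 + 1/2 = -7/2)
p(l) = -21 (p(l) = 6*(-7/2) = -21)
-20228/43838 + sqrt(-10782 + 8891)/p(N) = -20228/43838 + sqrt(-10782 + 8891)/(-21) = -20228*1/43838 + sqrt(-1891)*(-1/21) = -10114/21919 + (I*sqrt(1891))*(-1/21) = -10114/21919 - I*sqrt(1891)/21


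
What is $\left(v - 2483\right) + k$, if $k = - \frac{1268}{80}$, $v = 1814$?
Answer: $- \frac{13697}{20} \approx -684.85$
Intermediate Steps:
$k = - \frac{317}{20}$ ($k = \left(-1268\right) \frac{1}{80} = - \frac{317}{20} \approx -15.85$)
$\left(v - 2483\right) + k = \left(1814 - 2483\right) - \frac{317}{20} = -669 - \frac{317}{20} = - \frac{13697}{20}$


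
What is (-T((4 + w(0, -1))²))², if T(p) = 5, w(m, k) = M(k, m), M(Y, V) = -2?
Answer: 25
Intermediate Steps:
w(m, k) = -2
(-T((4 + w(0, -1))²))² = (-1*5)² = (-5)² = 25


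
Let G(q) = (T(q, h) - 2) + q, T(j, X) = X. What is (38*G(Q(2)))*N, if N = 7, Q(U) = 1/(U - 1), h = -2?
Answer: -798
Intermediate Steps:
Q(U) = 1/(-1 + U)
G(q) = -4 + q (G(q) = (-2 - 2) + q = -4 + q)
(38*G(Q(2)))*N = (38*(-4 + 1/(-1 + 2)))*7 = (38*(-4 + 1/1))*7 = (38*(-4 + 1))*7 = (38*(-3))*7 = -114*7 = -798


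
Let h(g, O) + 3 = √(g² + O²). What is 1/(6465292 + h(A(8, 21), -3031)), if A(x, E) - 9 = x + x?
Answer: 6465289/41799952665935 - √9187586/41799952665935 ≈ 1.5460e-7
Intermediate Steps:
A(x, E) = 9 + 2*x (A(x, E) = 9 + (x + x) = 9 + 2*x)
h(g, O) = -3 + √(O² + g²) (h(g, O) = -3 + √(g² + O²) = -3 + √(O² + g²))
1/(6465292 + h(A(8, 21), -3031)) = 1/(6465292 + (-3 + √((-3031)² + (9 + 2*8)²))) = 1/(6465292 + (-3 + √(9186961 + (9 + 16)²))) = 1/(6465292 + (-3 + √(9186961 + 25²))) = 1/(6465292 + (-3 + √(9186961 + 625))) = 1/(6465292 + (-3 + √9187586)) = 1/(6465289 + √9187586)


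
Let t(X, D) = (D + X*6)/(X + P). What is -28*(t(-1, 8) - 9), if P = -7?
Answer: 259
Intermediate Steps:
t(X, D) = (D + 6*X)/(-7 + X) (t(X, D) = (D + X*6)/(X - 7) = (D + 6*X)/(-7 + X))
-28*(t(-1, 8) - 9) = -28*((8 + 6*(-1))/(-7 - 1) - 9) = -28*((8 - 6)/(-8) - 9) = -28*(-⅛*2 - 9) = -28*(-¼ - 9) = -28*(-37/4) = 259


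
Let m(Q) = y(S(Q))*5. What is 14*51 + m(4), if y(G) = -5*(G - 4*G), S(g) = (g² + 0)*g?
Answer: 5514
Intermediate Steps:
S(g) = g³ (S(g) = g²*g = g³)
y(G) = 15*G (y(G) = -(-15)*G = 15*G)
m(Q) = 75*Q³ (m(Q) = (15*Q³)*5 = 75*Q³)
14*51 + m(4) = 14*51 + 75*4³ = 714 + 75*64 = 714 + 4800 = 5514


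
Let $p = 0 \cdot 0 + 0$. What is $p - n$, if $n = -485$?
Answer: $485$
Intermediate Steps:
$p = 0$ ($p = 0 + 0 = 0$)
$p - n = 0 - -485 = 0 + 485 = 485$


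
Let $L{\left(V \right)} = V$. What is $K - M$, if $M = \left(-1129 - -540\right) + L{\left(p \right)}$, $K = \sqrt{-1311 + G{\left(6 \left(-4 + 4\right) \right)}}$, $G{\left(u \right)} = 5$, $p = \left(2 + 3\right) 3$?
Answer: $574 + i \sqrt{1306} \approx 574.0 + 36.139 i$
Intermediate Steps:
$p = 15$ ($p = 5 \cdot 3 = 15$)
$K = i \sqrt{1306}$ ($K = \sqrt{-1311 + 5} = \sqrt{-1306} = i \sqrt{1306} \approx 36.139 i$)
$M = -574$ ($M = \left(-1129 - -540\right) + 15 = \left(-1129 + 540\right) + 15 = -589 + 15 = -574$)
$K - M = i \sqrt{1306} - -574 = i \sqrt{1306} + 574 = 574 + i \sqrt{1306}$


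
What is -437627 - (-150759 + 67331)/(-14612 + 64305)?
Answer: -21746915083/49693 ≈ -4.3763e+5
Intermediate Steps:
-437627 - (-150759 + 67331)/(-14612 + 64305) = -437627 - (-83428)/49693 = -437627 - 1*(-83428/49693) = -437627 + 83428/49693 = -21746915083/49693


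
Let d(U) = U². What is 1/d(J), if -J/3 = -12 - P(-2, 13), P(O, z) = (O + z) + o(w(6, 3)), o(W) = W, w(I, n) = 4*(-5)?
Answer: 1/81 ≈ 0.012346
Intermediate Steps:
w(I, n) = -20
P(O, z) = -20 + O + z (P(O, z) = (O + z) - 20 = -20 + O + z)
J = 9 (J = -3*(-12 - (-20 - 2 + 13)) = -3*(-12 - 1*(-9)) = -3*(-12 + 9) = -3*(-3) = 9)
1/d(J) = 1/(9²) = 1/81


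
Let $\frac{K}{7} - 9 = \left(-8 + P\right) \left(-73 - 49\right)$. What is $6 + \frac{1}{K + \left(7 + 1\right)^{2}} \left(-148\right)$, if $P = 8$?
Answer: $\frac{614}{127} \approx 4.8346$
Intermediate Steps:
$K = 63$ ($K = 63 + 7 \left(-8 + 8\right) \left(-73 - 49\right) = 63 + 7 \cdot 0 \left(-122\right) = 63 + 7 \cdot 0 = 63 + 0 = 63$)
$6 + \frac{1}{K + \left(7 + 1\right)^{2}} \left(-148\right) = 6 + \frac{1}{63 + \left(7 + 1\right)^{2}} \left(-148\right) = 6 + \frac{1}{63 + 8^{2}} \left(-148\right) = 6 + \frac{1}{63 + 64} \left(-148\right) = 6 + \frac{1}{127} \left(-148\right) = 6 - \frac{148}{127} = \frac{614}{127}$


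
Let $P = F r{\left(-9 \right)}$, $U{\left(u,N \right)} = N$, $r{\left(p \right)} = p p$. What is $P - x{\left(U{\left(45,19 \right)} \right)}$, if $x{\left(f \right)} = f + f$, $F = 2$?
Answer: $124$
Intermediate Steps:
$r{\left(p \right)} = p^{2}$
$x{\left(f \right)} = 2 f$
$P = 162$ ($P = 2 \left(-9\right)^{2} = 2 \cdot 81 = 162$)
$P - x{\left(U{\left(45,19 \right)} \right)} = 162 - 2 \cdot 19 = 162 - 38 = 124$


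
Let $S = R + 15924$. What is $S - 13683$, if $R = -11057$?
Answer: $-8816$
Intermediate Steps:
$S = 4867$ ($S = -11057 + 15924 = 4867$)
$S - 13683 = 4867 - 13683 = -8816$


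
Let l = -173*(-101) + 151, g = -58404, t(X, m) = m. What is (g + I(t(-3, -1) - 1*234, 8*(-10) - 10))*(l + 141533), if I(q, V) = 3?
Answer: -9294927957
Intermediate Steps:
l = 17624 (l = 17473 + 151 = 17624)
(g + I(t(-3, -1) - 1*234, 8*(-10) - 10))*(l + 141533) = (-58404 + 3)*(17624 + 141533) = -58401*159157 = -9294927957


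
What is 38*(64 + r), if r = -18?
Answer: 1748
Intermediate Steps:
38*(64 + r) = 38*(64 - 18) = 38*46 = 1748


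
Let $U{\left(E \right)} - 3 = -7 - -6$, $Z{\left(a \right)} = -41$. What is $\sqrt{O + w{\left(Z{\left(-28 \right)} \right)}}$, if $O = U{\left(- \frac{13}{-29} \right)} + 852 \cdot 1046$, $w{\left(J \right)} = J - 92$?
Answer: $\sqrt{891061} \approx 943.96$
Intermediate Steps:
$U{\left(E \right)} = 2$ ($U{\left(E \right)} = 3 - 1 = 2$)
$w{\left(J \right)} = -92 + J$ ($w{\left(J \right)} = J - 92 = -92 + J$)
$O = 891194$ ($O = 2 + 852 \cdot 1046 = 2 + 891192 = 891194$)
$\sqrt{O + w{\left(Z{\left(-28 \right)} \right)}} = \sqrt{891194 - 133} = \sqrt{891061}$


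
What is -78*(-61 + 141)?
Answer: -6240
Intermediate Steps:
-78*(-61 + 141) = -78*80 = -6240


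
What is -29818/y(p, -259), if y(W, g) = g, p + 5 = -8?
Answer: 29818/259 ≈ 115.13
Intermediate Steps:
p = -13 (p = -5 - 8 = -13)
-29818/y(p, -259) = -29818/(-259) = -29818*(-1/259) = 29818/259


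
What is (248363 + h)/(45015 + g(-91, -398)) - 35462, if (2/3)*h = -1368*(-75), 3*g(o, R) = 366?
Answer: -1600246031/45137 ≈ -35453.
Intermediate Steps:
g(o, R) = 122 (g(o, R) = (⅓)*366 = 122)
h = 153900 (h = 3*(-1368*(-75))/2 = (3/2)*102600 = 153900)
(248363 + h)/(45015 + g(-91, -398)) - 35462 = (248363 + 153900)/(45015 + 122) - 35462 = 402263/45137 - 35462 = -1600246031/45137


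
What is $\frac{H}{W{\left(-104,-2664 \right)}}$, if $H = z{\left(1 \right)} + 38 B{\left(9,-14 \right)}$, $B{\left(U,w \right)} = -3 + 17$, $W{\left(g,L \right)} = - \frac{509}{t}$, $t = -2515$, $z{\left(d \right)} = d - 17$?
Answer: $\frac{1297740}{509} \approx 2549.6$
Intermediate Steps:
$z{\left(d \right)} = -17 + d$
$W{\left(g,L \right)} = \frac{509}{2515}$ ($W{\left(g,L \right)} = - \frac{509}{-2515} = \left(-509\right) \left(- \frac{1}{2515}\right) = \frac{509}{2515}$)
$B{\left(U,w \right)} = 14$
$H = 516$ ($H = \left(-17 + 1\right) + 38 \cdot 14 = -16 + 532 = 516$)
$\frac{H}{W{\left(-104,-2664 \right)}} = \frac{516}{\frac{509}{2515}} = 516 \cdot \frac{2515}{509} = \frac{1297740}{509}$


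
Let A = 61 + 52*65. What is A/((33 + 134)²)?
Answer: 3441/27889 ≈ 0.12338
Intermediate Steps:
A = 3441 (A = 61 + 3380 = 3441)
A/((33 + 134)²) = 3441/((33 + 134)²) = 3441/(167²) = 3441/27889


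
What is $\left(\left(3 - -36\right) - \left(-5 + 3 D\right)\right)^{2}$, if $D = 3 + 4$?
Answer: $529$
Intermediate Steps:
$D = 7$
$\left(\left(3 - -36\right) - \left(-5 + 3 D\right)\right)^{2} = \left(\left(3 - -36\right) + \left(5 - 21\right)\right)^{2} = \left(\left(3 + 36\right) + \left(5 - 21\right)\right)^{2} = \left(39 - 16\right)^{2} = 23^{2} = 529$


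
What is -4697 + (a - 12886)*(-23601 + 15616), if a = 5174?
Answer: 61575623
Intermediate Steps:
-4697 + (a - 12886)*(-23601 + 15616) = -4697 + (5174 - 12886)*(-23601 + 15616) = -4697 - 7712*(-7985) = -4697 + 61580320 = 61575623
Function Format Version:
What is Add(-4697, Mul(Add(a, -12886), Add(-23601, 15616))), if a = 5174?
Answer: 61575623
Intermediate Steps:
Add(-4697, Mul(Add(a, -12886), Add(-23601, 15616))) = Add(-4697, Mul(Add(5174, -12886), Add(-23601, 15616))) = Add(-4697, Mul(-7712, -7985)) = Add(-4697, 61580320) = 61575623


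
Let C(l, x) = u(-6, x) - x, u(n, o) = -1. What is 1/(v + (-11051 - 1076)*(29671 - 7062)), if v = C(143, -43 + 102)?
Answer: -1/274179403 ≈ -3.6472e-9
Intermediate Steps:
C(l, x) = -1 - x
v = -60 (v = -1 - (-43 + 102) = -1 - 1*59 = -1 - 59 = -60)
1/(v + (-11051 - 1076)*(29671 - 7062)) = 1/(-60 + (-11051 - 1076)*(29671 - 7062)) = 1/(-60 - 12127*22609) = 1/(-60 - 274179343) = 1/(-274179403) = -1/274179403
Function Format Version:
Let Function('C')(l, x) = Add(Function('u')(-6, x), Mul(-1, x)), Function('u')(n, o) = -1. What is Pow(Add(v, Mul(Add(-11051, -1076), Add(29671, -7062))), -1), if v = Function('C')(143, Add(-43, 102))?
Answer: Rational(-1, 274179403) ≈ -3.6472e-9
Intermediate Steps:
Function('C')(l, x) = Add(-1, Mul(-1, x))
v = -60 (v = Add(-1, Mul(-1, Add(-43, 102))) = Add(-1, Mul(-1, 59)) = Add(-1, -59) = -60)
Pow(Add(v, Mul(Add(-11051, -1076), Add(29671, -7062))), -1) = Pow(Add(-60, Mul(Add(-11051, -1076), Add(29671, -7062))), -1) = Pow(Add(-60, Mul(-12127, 22609)), -1) = Pow(Add(-60, -274179343), -1) = Pow(-274179403, -1) = Rational(-1, 274179403)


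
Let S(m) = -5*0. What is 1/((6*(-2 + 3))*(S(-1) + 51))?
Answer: 1/306 ≈ 0.0032680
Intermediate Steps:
S(m) = 0
1/((6*(-2 + 3))*(S(-1) + 51)) = 1/((6*(-2 + 3))*(0 + 51)) = 1/((6*1)*51) = 1/(6*51) = 1/306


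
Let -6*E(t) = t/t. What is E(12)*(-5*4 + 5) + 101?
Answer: 207/2 ≈ 103.50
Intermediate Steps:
E(t) = -1/6 (E(t) = -t/(6*t) = -1/6*1 = -1/6)
E(12)*(-5*4 + 5) + 101 = -(-5*4 + 5)/6 + 101 = -(-20 + 5)/6 + 101 = -1/6*(-15) + 101 = 5/2 + 101 = 207/2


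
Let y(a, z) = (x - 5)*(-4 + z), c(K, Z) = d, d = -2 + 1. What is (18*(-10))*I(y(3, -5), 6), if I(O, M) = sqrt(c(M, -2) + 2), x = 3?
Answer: -180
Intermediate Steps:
d = -1
c(K, Z) = -1
y(a, z) = 8 - 2*z (y(a, z) = (3 - 5)*(-4 + z) = -2*(-4 + z) = 8 - 2*z)
I(O, M) = 1 (I(O, M) = sqrt(-1 + 2) = sqrt(1) = 1)
(18*(-10))*I(y(3, -5), 6) = (18*(-10))*1 = -180*1 = -180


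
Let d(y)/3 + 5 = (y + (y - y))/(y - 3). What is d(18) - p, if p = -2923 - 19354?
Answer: 111328/5 ≈ 22266.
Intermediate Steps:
d(y) = -15 + 3*y/(-3 + y) (d(y) = -15 + 3*((y + (y - y))/(y - 3)) = -15 + 3*((y + 0)/(-3 + y)) = -15 + 3*(y/(-3 + y)) = -15 + 3*y/(-3 + y))
p = -22277
d(18) - p = 3*(15 - 4*18)/(-3 + 18) - 1*(-22277) = 3*(15 - 72)/15 + 22277 = 3*(1/15)*(-57) + 22277 = -57/5 + 22277 = 111328/5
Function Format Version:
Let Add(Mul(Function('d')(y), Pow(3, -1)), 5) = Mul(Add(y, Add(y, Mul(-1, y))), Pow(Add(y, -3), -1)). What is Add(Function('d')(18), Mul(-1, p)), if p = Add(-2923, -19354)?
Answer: Rational(111328, 5) ≈ 22266.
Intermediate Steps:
Function('d')(y) = Add(-15, Mul(3, y, Pow(Add(-3, y), -1))) (Function('d')(y) = Add(-15, Mul(3, Mul(Add(y, Add(y, Mul(-1, y))), Pow(Add(y, -3), -1)))) = Add(-15, Mul(3, Mul(Add(y, 0), Pow(Add(-3, y), -1)))) = Add(-15, Mul(3, Mul(y, Pow(Add(-3, y), -1)))) = Add(-15, Mul(3, y, Pow(Add(-3, y), -1))))
p = -22277
Add(Function('d')(18), Mul(-1, p)) = Add(Mul(3, Pow(Add(-3, 18), -1), Add(15, Mul(-4, 18))), Mul(-1, -22277)) = Add(Mul(3, Pow(15, -1), Add(15, -72)), 22277) = Add(Mul(3, Rational(1, 15), -57), 22277) = Add(Rational(-57, 5), 22277) = Rational(111328, 5)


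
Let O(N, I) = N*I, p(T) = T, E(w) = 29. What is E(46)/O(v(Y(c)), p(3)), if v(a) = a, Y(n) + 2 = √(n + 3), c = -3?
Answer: -29/6 ≈ -4.8333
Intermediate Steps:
Y(n) = -2 + √(3 + n) (Y(n) = -2 + √(n + 3) = -2 + √(3 + n))
O(N, I) = I*N
E(46)/O(v(Y(c)), p(3)) = 29/((3*(-2 + √(3 - 3)))) = 29/((3*(-2 + √0))) = 29/((3*(-2 + 0))) = 29/((3*(-2))) = 29/(-6) = 29*(-⅙) = -29/6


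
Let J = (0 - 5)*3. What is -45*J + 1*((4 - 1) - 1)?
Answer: 677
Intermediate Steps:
J = -15 (J = -5*3 = -15)
-45*J + 1*((4 - 1) - 1) = -45*(-15) + 1*((4 - 1) - 1) = 675 + 1*(3 - 1) = 675 + 1*2 = 675 + 2 = 677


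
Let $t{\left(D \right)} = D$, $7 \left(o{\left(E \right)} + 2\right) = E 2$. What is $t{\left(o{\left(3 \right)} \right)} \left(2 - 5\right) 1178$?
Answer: $\frac{28272}{7} \approx 4038.9$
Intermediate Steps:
$o{\left(E \right)} = -2 + \frac{2 E}{7}$ ($o{\left(E \right)} = -2 + \frac{E 2}{7} = -2 + \frac{2 E}{7}$)
$t{\left(o{\left(3 \right)} \right)} \left(2 - 5\right) 1178 = \left(-2 + \frac{2}{7} \cdot 3\right) \left(2 - 5\right) 1178 = \left(-2 + \frac{6}{7}\right) \left(-3\right) 1178 = \left(- \frac{8}{7}\right) \left(-3\right) 1178 = \frac{24}{7} \cdot 1178 = \frac{28272}{7}$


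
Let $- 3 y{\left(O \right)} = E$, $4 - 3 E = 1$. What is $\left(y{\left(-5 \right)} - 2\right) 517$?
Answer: $- \frac{3619}{3} \approx -1206.3$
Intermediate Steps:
$E = 1$ ($E = \frac{4}{3} - \frac{1}{3} = 1$)
$y{\left(O \right)} = - \frac{1}{3}$ ($y{\left(O \right)} = \left(- \frac{1}{3}\right) 1 = - \frac{1}{3}$)
$\left(y{\left(-5 \right)} - 2\right) 517 = \left(- \frac{1}{3} - 2\right) 517 = \left(- \frac{7}{3}\right) 517 = - \frac{3619}{3}$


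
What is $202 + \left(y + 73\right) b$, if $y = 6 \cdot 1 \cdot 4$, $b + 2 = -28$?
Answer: $-2708$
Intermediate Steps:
$b = -30$ ($b = -2 - 28 = -30$)
$y = 24$ ($y = 6 \cdot 4 = 24$)
$202 + \left(y + 73\right) b = 202 + \left(24 + 73\right) \left(-30\right) = 202 + 97 \left(-30\right) = 202 - 2910 = -2708$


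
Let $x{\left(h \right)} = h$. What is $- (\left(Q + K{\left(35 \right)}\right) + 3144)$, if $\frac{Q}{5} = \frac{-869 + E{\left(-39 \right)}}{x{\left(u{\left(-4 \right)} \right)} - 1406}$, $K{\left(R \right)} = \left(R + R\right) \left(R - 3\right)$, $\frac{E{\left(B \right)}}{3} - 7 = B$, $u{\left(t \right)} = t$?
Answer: $- \frac{1519253}{282} \approx -5387.4$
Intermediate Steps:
$E{\left(B \right)} = 21 + 3 B$
$K{\left(R \right)} = 2 R \left(-3 + R\right)$
$Q = \frac{965}{282}$ ($Q = 5 \frac{-869 + \left(21 + 3 \left(-39\right)\right)}{-4 - 1406} = 5 \frac{-869 + \left(21 - 117\right)}{-1410} = 5 \left(-869 - 96\right) \left(- \frac{1}{1410}\right) = 5 \left(\left(-965\right) \left(- \frac{1}{1410}\right)\right) = 5 \cdot \frac{193}{282} = \frac{965}{282} \approx 3.422$)
$- (\left(Q + K{\left(35 \right)}\right) + 3144) = - (\left(\frac{965}{282} + 2 \cdot 35 \left(-3 + 35\right)\right) + 3144) = - (\left(\frac{965}{282} + 2 \cdot 35 \cdot 32\right) + 3144) = - (\left(\frac{965}{282} + 2240\right) + 3144) = - (\frac{632645}{282} + 3144) = \left(-1\right) \frac{1519253}{282} = - \frac{1519253}{282}$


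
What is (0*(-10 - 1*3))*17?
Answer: 0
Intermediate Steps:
(0*(-10 - 1*3))*17 = (0*(-10 - 3))*17 = (0*(-13))*17 = 0*17 = 0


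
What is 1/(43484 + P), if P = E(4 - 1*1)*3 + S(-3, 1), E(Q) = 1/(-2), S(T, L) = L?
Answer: 2/86967 ≈ 2.2997e-5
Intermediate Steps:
E(Q) = -1/2
P = -1/2 (P = -1/2*3 + 1 = -3/2 + 1 = -1/2 ≈ -0.50000)
1/(43484 + P) = 1/(43484 - 1/2) = 1/(86967/2) = 2/86967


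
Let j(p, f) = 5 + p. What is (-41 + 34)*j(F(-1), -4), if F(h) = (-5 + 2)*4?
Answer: 49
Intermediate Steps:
F(h) = -12 (F(h) = -3*4 = -12)
(-41 + 34)*j(F(-1), -4) = (-41 + 34)*(5 - 12) = -7*(-7) = 49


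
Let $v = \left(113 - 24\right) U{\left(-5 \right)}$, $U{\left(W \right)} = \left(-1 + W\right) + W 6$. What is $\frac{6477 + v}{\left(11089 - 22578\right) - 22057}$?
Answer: $- \frac{1091}{11182} \approx -0.097568$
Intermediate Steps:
$U{\left(W \right)} = -1 + 7 W$ ($U{\left(W \right)} = \left(-1 + W\right) + 6 W = -1 + 7 W$)
$v = -3204$ ($v = \left(113 - 24\right) \left(-1 + 7 \left(-5\right)\right) = 89 \left(-1 - 35\right) = 89 \left(-36\right) = -3204$)
$\frac{6477 + v}{\left(11089 - 22578\right) - 22057} = \frac{6477 - 3204}{\left(11089 - 22578\right) - 22057} = \frac{3273}{\left(11089 - 22578\right) - 22057} = \frac{3273}{-11489 - 22057} = \frac{3273}{-33546} = 3273 \left(- \frac{1}{33546}\right) = - \frac{1091}{11182}$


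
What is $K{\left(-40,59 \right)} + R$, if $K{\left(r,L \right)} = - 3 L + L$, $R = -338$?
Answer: $-456$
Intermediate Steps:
$K{\left(r,L \right)} = - 2 L$
$K{\left(-40,59 \right)} + R = \left(-2\right) 59 - 338 = -118 - 338 = -456$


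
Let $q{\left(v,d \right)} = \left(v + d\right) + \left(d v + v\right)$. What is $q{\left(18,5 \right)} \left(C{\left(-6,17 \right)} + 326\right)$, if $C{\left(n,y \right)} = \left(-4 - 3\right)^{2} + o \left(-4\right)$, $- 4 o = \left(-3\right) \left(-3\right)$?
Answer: $50304$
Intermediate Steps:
$o = - \frac{9}{4}$ ($o = - \frac{\left(-3\right) \left(-3\right)}{4} = \left(- \frac{1}{4}\right) 9 = - \frac{9}{4} \approx -2.25$)
$q{\left(v,d \right)} = d + 2 v + d v$ ($q{\left(v,d \right)} = \left(d + v\right) + \left(v + d v\right) = d + 2 v + d v$)
$C{\left(n,y \right)} = 58$ ($C{\left(n,y \right)} = \left(-4 - 3\right)^{2} - -9 = \left(-7\right)^{2} + 9 = 49 + 9 = 58$)
$q{\left(18,5 \right)} \left(C{\left(-6,17 \right)} + 326\right) = \left(5 + 2 \cdot 18 + 5 \cdot 18\right) \left(58 + 326\right) = \left(5 + 36 + 90\right) 384 = 131 \cdot 384 = 50304$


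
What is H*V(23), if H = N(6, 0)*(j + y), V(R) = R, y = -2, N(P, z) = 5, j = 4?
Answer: 230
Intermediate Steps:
H = 10 (H = 5*(4 - 2) = 5*2 = 10)
H*V(23) = 10*23 = 230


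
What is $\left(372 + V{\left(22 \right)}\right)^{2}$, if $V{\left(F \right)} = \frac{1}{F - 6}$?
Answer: $\frac{35438209}{256} \approx 1.3843 \cdot 10^{5}$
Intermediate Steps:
$V{\left(F \right)} = \frac{1}{-6 + F}$
$\left(372 + V{\left(22 \right)}\right)^{2} = \left(372 + \frac{1}{-6 + 22}\right)^{2} = \left(372 + \frac{1}{16}\right)^{2} = \left(\frac{5953}{16}\right)^{2} = \frac{35438209}{256}$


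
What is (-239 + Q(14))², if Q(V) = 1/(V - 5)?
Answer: 4622500/81 ≈ 57068.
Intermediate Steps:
Q(V) = 1/(-5 + V)
(-239 + Q(14))² = (-239 + 1/(-5 + 14))² = (-239 + 1/9)² = (-239 + ⅑)² = (-2150/9)² = 4622500/81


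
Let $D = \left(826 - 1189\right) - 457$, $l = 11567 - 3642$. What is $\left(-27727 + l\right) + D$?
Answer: $-20622$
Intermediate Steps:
$l = 7925$ ($l = 11567 - 3642 = 7925$)
$D = -820$ ($D = -363 - 457 = -820$)
$\left(-27727 + l\right) + D = \left(-27727 + 7925\right) - 820 = -19802 - 820 = -20622$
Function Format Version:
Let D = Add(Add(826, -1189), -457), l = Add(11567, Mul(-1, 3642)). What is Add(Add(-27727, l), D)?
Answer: -20622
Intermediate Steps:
l = 7925 (l = Add(11567, -3642) = 7925)
D = -820 (D = Add(-363, -457) = -820)
Add(Add(-27727, l), D) = Add(Add(-27727, 7925), -820) = Add(-19802, -820) = -20622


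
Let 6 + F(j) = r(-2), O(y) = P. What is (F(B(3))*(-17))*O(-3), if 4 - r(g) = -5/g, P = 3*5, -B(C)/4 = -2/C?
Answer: 2295/2 ≈ 1147.5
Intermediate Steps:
B(C) = 8/C (B(C) = -(-8)/C = 8/C)
P = 15
r(g) = 4 + 5/g (r(g) = 4 - (-5)/g = 4 + 5/g)
O(y) = 15
F(j) = -9/2 (F(j) = -6 + (4 + 5/(-2)) = -6 + (4 + 5*(-½)) = -6 + (4 - 5/2) = -6 + 3/2 = -9/2)
(F(B(3))*(-17))*O(-3) = -9/2*(-17)*15 = (153/2)*15 = 2295/2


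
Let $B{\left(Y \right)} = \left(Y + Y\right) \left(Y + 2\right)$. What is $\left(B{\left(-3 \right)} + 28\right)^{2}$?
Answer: $1156$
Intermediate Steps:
$B{\left(Y \right)} = 2 Y \left(2 + Y\right)$
$\left(B{\left(-3 \right)} + 28\right)^{2} = \left(2 \left(-3\right) \left(2 - 3\right) + 28\right)^{2} = \left(2 \left(-3\right) \left(-1\right) + 28\right)^{2} = \left(6 + 28\right)^{2} = 34^{2} = 1156$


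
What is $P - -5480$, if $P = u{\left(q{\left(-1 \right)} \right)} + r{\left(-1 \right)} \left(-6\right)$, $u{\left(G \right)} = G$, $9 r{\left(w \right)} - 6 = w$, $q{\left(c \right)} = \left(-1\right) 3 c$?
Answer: $\frac{16439}{3} \approx 5479.7$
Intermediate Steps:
$q{\left(c \right)} = - 3 c$
$r{\left(w \right)} = \frac{2}{3} + \frac{w}{9}$
$P = - \frac{1}{3}$ ($P = \left(-3\right) \left(-1\right) + \left(\frac{2}{3} + \frac{1}{9} \left(-1\right)\right) \left(-6\right) = 3 + \left(\frac{2}{3} - \frac{1}{9}\right) \left(-6\right) = 3 + \frac{5}{9} \left(-6\right) = 3 - \frac{10}{3} = - \frac{1}{3} \approx -0.33333$)
$P - -5480 = - \frac{1}{3} - -5480 = - \frac{1}{3} + 5480 = \frac{16439}{3}$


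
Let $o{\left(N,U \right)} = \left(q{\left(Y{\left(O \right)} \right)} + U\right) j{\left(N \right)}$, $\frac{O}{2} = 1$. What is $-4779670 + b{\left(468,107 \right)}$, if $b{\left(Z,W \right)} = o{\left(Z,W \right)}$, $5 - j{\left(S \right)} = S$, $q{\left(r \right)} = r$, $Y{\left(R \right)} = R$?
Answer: $-4830137$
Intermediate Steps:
$O = 2$ ($O = 2 \cdot 1 = 2$)
$j{\left(S \right)} = 5 - S$
$o{\left(N,U \right)} = \left(2 + U\right) \left(5 - N\right)$
$b{\left(Z,W \right)} = - \left(-5 + Z\right) \left(2 + W\right)$
$-4779670 + b{\left(468,107 \right)} = -4779670 - \left(-5 + 468\right) \left(2 + 107\right) = -4779670 - 463 \cdot 109 = -4779670 - 50467 = -4830137$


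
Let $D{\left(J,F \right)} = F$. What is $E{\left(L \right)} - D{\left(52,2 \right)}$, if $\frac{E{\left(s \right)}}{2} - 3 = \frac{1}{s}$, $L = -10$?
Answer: $\frac{19}{5} \approx 3.8$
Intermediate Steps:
$E{\left(s \right)} = 6 + \frac{2}{s}$
$E{\left(L \right)} - D{\left(52,2 \right)} = \left(6 + \frac{2}{-10}\right) - 2 = \left(6 + 2 \left(- \frac{1}{10}\right)\right) - 2 = \left(6 - \frac{1}{5}\right) - 2 = \frac{29}{5} - 2 = \frac{19}{5}$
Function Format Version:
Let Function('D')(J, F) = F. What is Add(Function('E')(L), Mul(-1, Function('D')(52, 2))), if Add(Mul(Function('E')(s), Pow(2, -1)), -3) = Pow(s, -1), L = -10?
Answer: Rational(19, 5) ≈ 3.8000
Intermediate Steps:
Function('E')(s) = Add(6, Mul(2, Pow(s, -1)))
Add(Function('E')(L), Mul(-1, Function('D')(52, 2))) = Add(Add(6, Mul(2, Pow(-10, -1))), Mul(-1, 2)) = Add(Add(6, Mul(2, Rational(-1, 10))), -2) = Add(Add(6, Rational(-1, 5)), -2) = Add(Rational(29, 5), -2) = Rational(19, 5)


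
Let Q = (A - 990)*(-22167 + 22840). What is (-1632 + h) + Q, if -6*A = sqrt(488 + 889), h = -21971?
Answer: -689873 - 2019*sqrt(17)/2 ≈ -6.9404e+5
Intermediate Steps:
A = -3*sqrt(17)/2 (A = -sqrt(488 + 889)/6 = -3*sqrt(17)/2 ≈ -6.1847)
Q = -666270 - 2019*sqrt(17)/2 (Q = (-3*sqrt(17)/2 - 990)*(-22167 + 22840) = (-990 - 3*sqrt(17)/2)*673 = -666270 - 2019*sqrt(17)/2 ≈ -6.7043e+5)
(-1632 + h) + Q = (-1632 - 21971) + (-666270 - 2019*sqrt(17)/2) = -23603 + (-666270 - 2019*sqrt(17)/2) = -689873 - 2019*sqrt(17)/2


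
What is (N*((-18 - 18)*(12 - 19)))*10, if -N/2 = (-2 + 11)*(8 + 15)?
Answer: -1043280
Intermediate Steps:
N = -414 (N = -2*(-2 + 11)*(8 + 15) = -18*23 = -2*207 = -414)
(N*((-18 - 18)*(12 - 19)))*10 = -414*(-18 - 18)*(12 - 19)*10 = -(-14904)*(-7)*10 = -414*252*10 = -104328*10 = -1043280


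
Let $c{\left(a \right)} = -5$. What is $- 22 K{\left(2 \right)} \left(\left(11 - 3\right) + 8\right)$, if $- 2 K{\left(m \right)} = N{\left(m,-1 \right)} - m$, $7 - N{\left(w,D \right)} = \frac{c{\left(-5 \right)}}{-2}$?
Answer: $440$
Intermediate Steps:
$N{\left(w,D \right)} = \frac{9}{2}$ ($N{\left(w,D \right)} = 7 - \frac{1}{-2} \left(-5\right) = 7 - \left(- \frac{1}{2}\right) \left(-5\right) = 7 - \frac{5}{2} = \frac{9}{2}$)
$K{\left(m \right)} = - \frac{9}{4} + \frac{m}{2}$ ($K{\left(m \right)} = - \frac{\frac{9}{2} - m}{2} = - \frac{9}{4} + \frac{m}{2}$)
$- 22 K{\left(2 \right)} \left(\left(11 - 3\right) + 8\right) = - 22 \left(- \frac{9}{4} + \frac{1}{2} \cdot 2\right) \left(\left(11 - 3\right) + 8\right) = - 22 \left(- \frac{9}{4} + 1\right) \left(8 + 8\right) = \left(-22\right) \left(- \frac{5}{4}\right) 16 = \frac{55}{2} \cdot 16 = 440$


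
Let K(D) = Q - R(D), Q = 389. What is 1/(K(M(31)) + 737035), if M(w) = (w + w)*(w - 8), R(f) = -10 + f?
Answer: 1/736008 ≈ 1.3587e-6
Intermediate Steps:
M(w) = 2*w*(-8 + w) (M(w) = (2*w)*(-8 + w) = 2*w*(-8 + w))
K(D) = 399 - D (K(D) = 389 - (-10 + D) = 389 + (10 - D) = 399 - D)
1/(K(M(31)) + 737035) = 1/((399 - 2*31*(-8 + 31)) + 737035) = 1/((399 - 2*31*23) + 737035) = 1/((399 - 1*1426) + 737035) = 1/((399 - 1426) + 737035) = 1/(-1027 + 737035) = 1/736008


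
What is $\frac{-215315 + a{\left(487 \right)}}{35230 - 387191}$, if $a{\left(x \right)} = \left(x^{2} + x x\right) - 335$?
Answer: $- \frac{258688}{351961} \approx -0.73499$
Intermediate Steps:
$a{\left(x \right)} = -335 + 2 x^{2}$ ($a{\left(x \right)} = \left(x^{2} + x^{2}\right) - 335 = 2 x^{2} - 335 = -335 + 2 x^{2}$)
$\frac{-215315 + a{\left(487 \right)}}{35230 - 387191} = \frac{-215315 - \left(335 - 2 \cdot 487^{2}\right)}{35230 - 387191} = \frac{-215315 + \left(-335 + 2 \cdot 237169\right)}{-351961} = \left(-215315 + \left(-335 + 474338\right)\right) \left(- \frac{1}{351961}\right) = \left(-215315 + 474003\right) \left(- \frac{1}{351961}\right) = 258688 \left(- \frac{1}{351961}\right) = - \frac{258688}{351961}$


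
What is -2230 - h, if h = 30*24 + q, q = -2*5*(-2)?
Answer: -2970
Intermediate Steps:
q = 20 (q = -10*(-2) = 20)
h = 740 (h = 30*24 + 20 = 720 + 20 = 740)
-2230 - h = -2230 - 1*740 = -2230 - 740 = -2970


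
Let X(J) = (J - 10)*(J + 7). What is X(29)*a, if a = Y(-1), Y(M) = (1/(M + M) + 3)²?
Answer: 4275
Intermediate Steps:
X(J) = (-10 + J)*(7 + J)
Y(M) = (3 + 1/(2*M))² (Y(M) = (1/(2*M) + 3)² = (3 + 1/(2*M))²)
a = 25/4 (a = (¼)*(1 + 6*(-1))²/(-1)² = (¼)*1*(1 - 6)² = (¼)*1*(-5)² = (¼)*1*25 = 25/4 ≈ 6.2500)
X(29)*a = (-70 + 29² - 3*29)*(25/4) = (-70 + 841 - 87)*(25/4) = 684*(25/4) = 4275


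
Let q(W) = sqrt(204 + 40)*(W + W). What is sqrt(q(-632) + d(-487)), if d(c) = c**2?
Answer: sqrt(237169 - 2528*sqrt(61)) ≈ 466.29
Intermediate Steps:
q(W) = 4*W*sqrt(61) (q(W) = sqrt(244)*(2*W) = (2*sqrt(61))*(2*W) = 4*W*sqrt(61))
sqrt(q(-632) + d(-487)) = sqrt(4*(-632)*sqrt(61) + (-487)**2) = sqrt(-2528*sqrt(61) + 237169) = sqrt(237169 - 2528*sqrt(61))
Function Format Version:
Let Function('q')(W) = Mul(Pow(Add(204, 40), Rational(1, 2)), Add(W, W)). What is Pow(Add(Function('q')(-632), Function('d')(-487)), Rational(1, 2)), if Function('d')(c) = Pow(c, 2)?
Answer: Pow(Add(237169, Mul(-2528, Pow(61, Rational(1, 2)))), Rational(1, 2)) ≈ 466.29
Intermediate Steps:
Function('q')(W) = Mul(4, W, Pow(61, Rational(1, 2))) (Function('q')(W) = Mul(Pow(244, Rational(1, 2)), Mul(2, W)) = Mul(Mul(2, Pow(61, Rational(1, 2))), Mul(2, W)) = Mul(4, W, Pow(61, Rational(1, 2))))
Pow(Add(Function('q')(-632), Function('d')(-487)), Rational(1, 2)) = Pow(Add(Mul(4, -632, Pow(61, Rational(1, 2))), Pow(-487, 2)), Rational(1, 2)) = Pow(Add(Mul(-2528, Pow(61, Rational(1, 2))), 237169), Rational(1, 2)) = Pow(Add(237169, Mul(-2528, Pow(61, Rational(1, 2)))), Rational(1, 2))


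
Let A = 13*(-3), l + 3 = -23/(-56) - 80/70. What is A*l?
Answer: 8151/56 ≈ 145.55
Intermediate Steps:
l = -209/56 (l = -3 + (-23/(-56) - 80/70) = -3 + (-23*(-1/56) - 80*1/70) = -3 + (23/56 - 8/7) = -3 - 41/56 = -209/56 ≈ -3.7321)
A = -39
A*l = -39*(-209/56) = 8151/56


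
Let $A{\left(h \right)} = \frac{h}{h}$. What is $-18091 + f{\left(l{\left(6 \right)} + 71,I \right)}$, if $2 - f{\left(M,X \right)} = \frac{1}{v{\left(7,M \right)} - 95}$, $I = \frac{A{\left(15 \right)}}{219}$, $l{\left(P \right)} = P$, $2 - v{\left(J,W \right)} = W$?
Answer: $- \frac{3075129}{170} \approx -18089.0$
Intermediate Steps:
$A{\left(h \right)} = 1$
$v{\left(J,W \right)} = 2 - W$
$I = \frac{1}{219}$ ($I = 1 \cdot \frac{1}{219} = \frac{1}{219} \approx 0.0045662$)
$f{\left(M,X \right)} = 2 - \frac{1}{-93 - M}$ ($f{\left(M,X \right)} = 2 - \frac{1}{\left(2 - M\right) - 95} = 2 - \frac{1}{-93 - M}$)
$-18091 + f{\left(l{\left(6 \right)} + 71,I \right)} = -18091 + \frac{187 + 2 \left(6 + 71\right)}{93 + \left(6 + 71\right)} = -18091 + \frac{187 + 2 \cdot 77}{93 + 77} = -18091 + \frac{187 + 154}{170} = -18091 + \frac{1}{170} \cdot 341 = -18091 + \frac{341}{170} = - \frac{3075129}{170}$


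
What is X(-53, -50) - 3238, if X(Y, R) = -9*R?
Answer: -2788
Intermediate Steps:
X(-53, -50) - 3238 = -9*(-50) - 3238 = 450 - 3238 = -2788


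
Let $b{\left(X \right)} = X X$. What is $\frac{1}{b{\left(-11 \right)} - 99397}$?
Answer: $- \frac{1}{99276} \approx -1.0073 \cdot 10^{-5}$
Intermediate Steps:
$b{\left(X \right)} = X^{2}$
$\frac{1}{b{\left(-11 \right)} - 99397} = \frac{1}{\left(-11\right)^{2} - 99397} = \frac{1}{121 - 99397} = \frac{1}{-99276} = - \frac{1}{99276}$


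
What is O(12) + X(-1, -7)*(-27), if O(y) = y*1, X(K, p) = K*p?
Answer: -177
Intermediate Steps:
O(y) = y
O(12) + X(-1, -7)*(-27) = 12 - 1*(-7)*(-27) = 12 + 7*(-27) = 12 - 189 = -177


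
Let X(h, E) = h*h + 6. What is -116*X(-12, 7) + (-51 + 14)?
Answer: -17437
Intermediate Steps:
X(h, E) = 6 + h² (X(h, E) = h² + 6 = 6 + h²)
-116*X(-12, 7) + (-51 + 14) = -116*(6 + (-12)²) + (-51 + 14) = -116*(6 + 144) - 37 = -116*150 - 37 = -17400 - 37 = -17437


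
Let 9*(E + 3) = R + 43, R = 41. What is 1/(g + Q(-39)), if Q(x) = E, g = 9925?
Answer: 3/29794 ≈ 0.00010069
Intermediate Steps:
E = 19/3 (E = -3 + (41 + 43)/9 = -3 + (1/9)*84 = -3 + 28/3 = 19/3 ≈ 6.3333)
Q(x) = 19/3
1/(g + Q(-39)) = 1/(9925 + 19/3) = 1/(29794/3) = 3/29794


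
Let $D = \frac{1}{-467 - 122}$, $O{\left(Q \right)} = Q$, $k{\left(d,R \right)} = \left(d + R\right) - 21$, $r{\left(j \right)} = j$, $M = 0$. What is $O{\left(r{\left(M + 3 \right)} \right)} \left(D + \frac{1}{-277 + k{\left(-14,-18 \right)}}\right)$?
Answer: $- \frac{919}{64790} \approx -0.014184$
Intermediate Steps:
$k{\left(d,R \right)} = -21 + R + d$ ($k{\left(d,R \right)} = \left(R + d\right) - 21 = -21 + R + d$)
$D = - \frac{1}{589}$ ($D = \frac{1}{-589} = - \frac{1}{589} \approx -0.0016978$)
$O{\left(r{\left(M + 3 \right)} \right)} \left(D + \frac{1}{-277 + k{\left(-14,-18 \right)}}\right) = \left(0 + 3\right) \left(- \frac{1}{589} + \frac{1}{-277 - 53}\right) = 3 \left(- \frac{1}{589} + \frac{1}{-277 - 53}\right) = 3 \left(- \frac{1}{589} + \frac{1}{-330}\right) = 3 \left(- \frac{1}{589} - \frac{1}{330}\right) = 3 \left(- \frac{919}{194370}\right) = - \frac{919}{64790}$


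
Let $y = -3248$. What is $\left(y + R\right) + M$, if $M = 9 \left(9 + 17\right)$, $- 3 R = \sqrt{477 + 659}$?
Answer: $-3014 - \frac{4 \sqrt{71}}{3} \approx -3025.2$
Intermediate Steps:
$R = - \frac{4 \sqrt{71}}{3}$ ($R = - \frac{\sqrt{477 + 659}}{3} = - \frac{\sqrt{1136}}{3} = - \frac{4 \sqrt{71}}{3} \approx -11.235$)
$M = 234$ ($M = 9 \cdot 26 = 234$)
$\left(y + R\right) + M = \left(-3248 - \frac{4 \sqrt{71}}{3}\right) + 234 = -3014 - \frac{4 \sqrt{71}}{3}$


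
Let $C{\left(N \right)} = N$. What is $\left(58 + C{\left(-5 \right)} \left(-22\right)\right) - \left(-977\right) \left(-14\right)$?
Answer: $-13510$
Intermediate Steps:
$\left(58 + C{\left(-5 \right)} \left(-22\right)\right) - \left(-977\right) \left(-14\right) = \left(58 - -110\right) - \left(-977\right) \left(-14\right) = \left(58 + 110\right) - 13678 = 168 - 13678 = -13510$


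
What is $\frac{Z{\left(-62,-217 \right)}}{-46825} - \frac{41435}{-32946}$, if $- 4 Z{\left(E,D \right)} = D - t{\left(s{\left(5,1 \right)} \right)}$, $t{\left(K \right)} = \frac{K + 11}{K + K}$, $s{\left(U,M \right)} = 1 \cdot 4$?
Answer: $\frac{31014257777}{24683143200} \approx 1.2565$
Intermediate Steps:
$s{\left(U,M \right)} = 4$
$t{\left(K \right)} = \frac{11 + K}{2 K}$
$Z{\left(E,D \right)} = \frac{15}{32} - \frac{D}{4}$ ($Z{\left(E,D \right)} = - \frac{D - \frac{11 + 4}{2 \cdot 4}}{4} = - \frac{D - \frac{1}{2} \cdot \frac{1}{4} \cdot 15}{4} = - \frac{D - \frac{15}{8}}{4} = - \frac{- \frac{15}{8} + D}{4} = \frac{15}{32} - \frac{D}{4}$)
$\frac{Z{\left(-62,-217 \right)}}{-46825} - \frac{41435}{-32946} = \frac{\frac{15}{32} - - \frac{217}{4}}{-46825} - \frac{41435}{-32946} = \left(\frac{15}{32} + \frac{217}{4}\right) \left(- \frac{1}{46825}\right) - - \frac{41435}{32946} = \frac{1751}{32} \left(- \frac{1}{46825}\right) + \frac{41435}{32946} = - \frac{1751}{1498400} + \frac{41435}{32946} = \frac{31014257777}{24683143200}$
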